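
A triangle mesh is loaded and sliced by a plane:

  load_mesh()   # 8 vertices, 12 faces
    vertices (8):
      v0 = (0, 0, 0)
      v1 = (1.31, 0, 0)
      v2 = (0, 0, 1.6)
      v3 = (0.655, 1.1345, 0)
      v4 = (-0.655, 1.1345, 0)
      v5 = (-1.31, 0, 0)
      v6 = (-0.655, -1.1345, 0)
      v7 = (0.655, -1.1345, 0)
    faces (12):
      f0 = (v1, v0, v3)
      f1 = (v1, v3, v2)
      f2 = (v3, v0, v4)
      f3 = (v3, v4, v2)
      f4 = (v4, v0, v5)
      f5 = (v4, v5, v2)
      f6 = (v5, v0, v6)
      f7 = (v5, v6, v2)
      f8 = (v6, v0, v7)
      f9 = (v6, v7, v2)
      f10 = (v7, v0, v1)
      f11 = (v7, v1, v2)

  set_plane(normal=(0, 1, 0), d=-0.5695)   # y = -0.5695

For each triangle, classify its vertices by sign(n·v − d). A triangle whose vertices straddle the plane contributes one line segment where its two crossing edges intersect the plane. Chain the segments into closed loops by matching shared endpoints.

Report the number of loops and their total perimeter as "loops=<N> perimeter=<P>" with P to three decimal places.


loops=1 perimeter=4.680

Straddling triangles (6 of 12):
  (v5,v0,v6) [++-] → (-0.328799, -0.5695, 0)–(-0.981201, -0.5695, 0)  len=0.6524
  (v5,v6,v2) [+-+] → (-0.981201, -0.5695, 0)–(-0.328799, -0.5695, 0.796827)  len=1.0298
  (v6,v0,v7) [-+-] → (-0.328799, -0.5695, 0)–(0.328799, -0.5695, 0)  len=0.6576
  (v6,v7,v2) [--+] → (0.328799, -0.5695, 0.796827)–(-0.328799, -0.5695, 0.796827)  len=0.6576
  (v7,v0,v1) [-++] → (0.328799, -0.5695, 0)–(0.981201, -0.5695, 0)  len=0.6524
  (v7,v1,v2) [-++] → (0.981201, -0.5695, 0)–(0.328799, -0.5695, 0.796827)  len=1.0298

Chained into 1 loop(s):
  loop 1: 6 segments, perimeter = 4.6797
Total perimeter = 4.680


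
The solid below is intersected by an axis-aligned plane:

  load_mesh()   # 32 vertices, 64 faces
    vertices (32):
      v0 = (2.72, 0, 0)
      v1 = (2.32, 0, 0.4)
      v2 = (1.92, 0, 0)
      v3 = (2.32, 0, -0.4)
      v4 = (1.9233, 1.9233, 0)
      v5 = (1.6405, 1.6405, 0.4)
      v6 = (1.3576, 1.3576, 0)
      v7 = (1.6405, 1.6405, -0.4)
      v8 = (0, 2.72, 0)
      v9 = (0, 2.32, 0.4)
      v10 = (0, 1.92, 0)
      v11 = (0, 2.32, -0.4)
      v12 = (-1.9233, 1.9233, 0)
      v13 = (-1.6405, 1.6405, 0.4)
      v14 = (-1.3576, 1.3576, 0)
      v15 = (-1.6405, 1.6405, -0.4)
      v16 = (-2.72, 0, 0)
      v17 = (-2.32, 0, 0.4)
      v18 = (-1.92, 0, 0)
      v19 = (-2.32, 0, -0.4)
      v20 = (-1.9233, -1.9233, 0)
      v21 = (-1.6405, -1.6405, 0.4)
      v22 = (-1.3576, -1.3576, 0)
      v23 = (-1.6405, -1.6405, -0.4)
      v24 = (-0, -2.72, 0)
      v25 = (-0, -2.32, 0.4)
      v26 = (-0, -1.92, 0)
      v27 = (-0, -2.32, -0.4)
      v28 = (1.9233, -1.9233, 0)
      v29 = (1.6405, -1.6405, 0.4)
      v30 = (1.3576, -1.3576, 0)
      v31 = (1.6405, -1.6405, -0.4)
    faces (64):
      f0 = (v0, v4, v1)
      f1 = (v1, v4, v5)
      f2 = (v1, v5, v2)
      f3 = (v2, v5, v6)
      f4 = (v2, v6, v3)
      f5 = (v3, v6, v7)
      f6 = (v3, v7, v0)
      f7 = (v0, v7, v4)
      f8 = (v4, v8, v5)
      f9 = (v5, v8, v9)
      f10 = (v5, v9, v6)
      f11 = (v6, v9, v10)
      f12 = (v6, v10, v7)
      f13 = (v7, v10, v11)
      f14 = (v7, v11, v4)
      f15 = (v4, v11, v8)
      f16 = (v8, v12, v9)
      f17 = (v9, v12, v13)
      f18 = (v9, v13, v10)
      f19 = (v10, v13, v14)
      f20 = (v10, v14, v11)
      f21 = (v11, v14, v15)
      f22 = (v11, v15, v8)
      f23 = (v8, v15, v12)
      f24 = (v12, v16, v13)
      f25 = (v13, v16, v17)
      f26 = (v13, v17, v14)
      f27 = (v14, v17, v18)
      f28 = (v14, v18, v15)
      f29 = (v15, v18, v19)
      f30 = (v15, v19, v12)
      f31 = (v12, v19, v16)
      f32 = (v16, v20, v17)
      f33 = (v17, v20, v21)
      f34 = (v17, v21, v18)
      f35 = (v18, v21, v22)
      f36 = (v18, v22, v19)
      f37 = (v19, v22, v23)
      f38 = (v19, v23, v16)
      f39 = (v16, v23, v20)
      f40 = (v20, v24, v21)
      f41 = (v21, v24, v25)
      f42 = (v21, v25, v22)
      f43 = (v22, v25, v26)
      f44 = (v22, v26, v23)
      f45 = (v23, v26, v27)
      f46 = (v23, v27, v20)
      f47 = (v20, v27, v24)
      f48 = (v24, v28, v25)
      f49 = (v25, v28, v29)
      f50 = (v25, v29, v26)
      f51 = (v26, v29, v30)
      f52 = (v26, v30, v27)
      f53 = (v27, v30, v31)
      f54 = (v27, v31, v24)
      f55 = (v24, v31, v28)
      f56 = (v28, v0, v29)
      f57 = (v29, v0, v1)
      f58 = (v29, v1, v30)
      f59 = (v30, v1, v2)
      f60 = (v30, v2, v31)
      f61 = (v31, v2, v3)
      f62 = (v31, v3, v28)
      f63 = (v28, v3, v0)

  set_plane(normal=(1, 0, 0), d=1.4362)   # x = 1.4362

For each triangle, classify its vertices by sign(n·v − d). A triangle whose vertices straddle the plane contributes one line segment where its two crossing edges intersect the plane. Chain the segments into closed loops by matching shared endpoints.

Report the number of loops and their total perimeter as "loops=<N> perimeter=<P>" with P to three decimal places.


loops=2 perimeter=5.059

Straddling triangles (20 of 64):
  (v2,v5,v6) [++-] → (1.4362, 1.4362, 0.111135)–(1.4362, 1.16786, 0)  len=0.2904
  (v2,v6,v3) [+-+] → (1.4362, 1.16786, 0)–(1.4362, 1.24672, -0.0326683)  len=0.0854
  (v3,v6,v7) [+-+] → (1.4362, 1.24672, -0.0326683)–(1.4362, 1.4362, -0.111135)  len=0.2051
  (v4,v8,v5) [+-+] → (1.4362, 2.12507, 0)–(1.4362, 1.77494, 0.350186)  len=0.4952
  (v5,v8,v9) [+--] → (1.4362, 1.77494, 0.350186)–(1.4362, 1.72512, 0.4)  len=0.0704
  (v5,v9,v6) [+--] → (1.4362, 1.72512, 0.4)–(1.4362, 1.4362, 0.111135)  len=0.4086
  (v6,v10,v7) [--+] → (1.4362, 1.67531, -0.350186)–(1.4362, 1.4362, -0.111135)  len=0.3381
  (v7,v10,v11) [+--] → (1.4362, 1.67531, -0.350186)–(1.4362, 1.72512, -0.4)  len=0.0704
  (v7,v11,v4) [+-+] → (1.4362, 1.72512, -0.4)–(1.4362, 2.02377, -0.101305)  len=0.4224
  (v4,v11,v8) [+--] → (1.4362, 2.02377, -0.101305)–(1.4362, 2.12507, 0)  len=0.1433
  (v24,v28,v25) [-+-] → (1.4362, -2.12507, 0)–(1.4362, -2.02377, 0.101305)  len=0.1433
  (v25,v28,v29) [-++] → (1.4362, -2.02377, 0.101305)–(1.4362, -1.72512, 0.4)  len=0.4224
  (v25,v29,v26) [-+-] → (1.4362, -1.72512, 0.4)–(1.4362, -1.67531, 0.350186)  len=0.0704
  (v26,v29,v30) [-+-] → (1.4362, -1.67531, 0.350186)–(1.4362, -1.4362, 0.111135)  len=0.3381
  (v27,v30,v31) [--+] → (1.4362, -1.4362, -0.111135)–(1.4362, -1.72512, -0.4)  len=0.4086
  (v27,v31,v24) [-+-] → (1.4362, -1.72512, -0.4)–(1.4362, -1.77494, -0.350186)  len=0.0704
  (v24,v31,v28) [-++] → (1.4362, -1.77494, -0.350186)–(1.4362, -2.12507, 0)  len=0.4952
  (v29,v1,v30) [++-] → (1.4362, -1.24672, 0.0326683)–(1.4362, -1.4362, 0.111135)  len=0.2051
  (v30,v1,v2) [-++] → (1.4362, -1.24672, 0.0326683)–(1.4362, -1.16786, 0)  len=0.0854
  (v30,v2,v31) [-++] → (1.4362, -1.16786, 0)–(1.4362, -1.4362, -0.111135)  len=0.2904

Chained into 2 loop(s):
  loop 1: 10 segments, perimeter = 2.5293
  loop 2: 10 segments, perimeter = 2.5293
Total perimeter = 5.059


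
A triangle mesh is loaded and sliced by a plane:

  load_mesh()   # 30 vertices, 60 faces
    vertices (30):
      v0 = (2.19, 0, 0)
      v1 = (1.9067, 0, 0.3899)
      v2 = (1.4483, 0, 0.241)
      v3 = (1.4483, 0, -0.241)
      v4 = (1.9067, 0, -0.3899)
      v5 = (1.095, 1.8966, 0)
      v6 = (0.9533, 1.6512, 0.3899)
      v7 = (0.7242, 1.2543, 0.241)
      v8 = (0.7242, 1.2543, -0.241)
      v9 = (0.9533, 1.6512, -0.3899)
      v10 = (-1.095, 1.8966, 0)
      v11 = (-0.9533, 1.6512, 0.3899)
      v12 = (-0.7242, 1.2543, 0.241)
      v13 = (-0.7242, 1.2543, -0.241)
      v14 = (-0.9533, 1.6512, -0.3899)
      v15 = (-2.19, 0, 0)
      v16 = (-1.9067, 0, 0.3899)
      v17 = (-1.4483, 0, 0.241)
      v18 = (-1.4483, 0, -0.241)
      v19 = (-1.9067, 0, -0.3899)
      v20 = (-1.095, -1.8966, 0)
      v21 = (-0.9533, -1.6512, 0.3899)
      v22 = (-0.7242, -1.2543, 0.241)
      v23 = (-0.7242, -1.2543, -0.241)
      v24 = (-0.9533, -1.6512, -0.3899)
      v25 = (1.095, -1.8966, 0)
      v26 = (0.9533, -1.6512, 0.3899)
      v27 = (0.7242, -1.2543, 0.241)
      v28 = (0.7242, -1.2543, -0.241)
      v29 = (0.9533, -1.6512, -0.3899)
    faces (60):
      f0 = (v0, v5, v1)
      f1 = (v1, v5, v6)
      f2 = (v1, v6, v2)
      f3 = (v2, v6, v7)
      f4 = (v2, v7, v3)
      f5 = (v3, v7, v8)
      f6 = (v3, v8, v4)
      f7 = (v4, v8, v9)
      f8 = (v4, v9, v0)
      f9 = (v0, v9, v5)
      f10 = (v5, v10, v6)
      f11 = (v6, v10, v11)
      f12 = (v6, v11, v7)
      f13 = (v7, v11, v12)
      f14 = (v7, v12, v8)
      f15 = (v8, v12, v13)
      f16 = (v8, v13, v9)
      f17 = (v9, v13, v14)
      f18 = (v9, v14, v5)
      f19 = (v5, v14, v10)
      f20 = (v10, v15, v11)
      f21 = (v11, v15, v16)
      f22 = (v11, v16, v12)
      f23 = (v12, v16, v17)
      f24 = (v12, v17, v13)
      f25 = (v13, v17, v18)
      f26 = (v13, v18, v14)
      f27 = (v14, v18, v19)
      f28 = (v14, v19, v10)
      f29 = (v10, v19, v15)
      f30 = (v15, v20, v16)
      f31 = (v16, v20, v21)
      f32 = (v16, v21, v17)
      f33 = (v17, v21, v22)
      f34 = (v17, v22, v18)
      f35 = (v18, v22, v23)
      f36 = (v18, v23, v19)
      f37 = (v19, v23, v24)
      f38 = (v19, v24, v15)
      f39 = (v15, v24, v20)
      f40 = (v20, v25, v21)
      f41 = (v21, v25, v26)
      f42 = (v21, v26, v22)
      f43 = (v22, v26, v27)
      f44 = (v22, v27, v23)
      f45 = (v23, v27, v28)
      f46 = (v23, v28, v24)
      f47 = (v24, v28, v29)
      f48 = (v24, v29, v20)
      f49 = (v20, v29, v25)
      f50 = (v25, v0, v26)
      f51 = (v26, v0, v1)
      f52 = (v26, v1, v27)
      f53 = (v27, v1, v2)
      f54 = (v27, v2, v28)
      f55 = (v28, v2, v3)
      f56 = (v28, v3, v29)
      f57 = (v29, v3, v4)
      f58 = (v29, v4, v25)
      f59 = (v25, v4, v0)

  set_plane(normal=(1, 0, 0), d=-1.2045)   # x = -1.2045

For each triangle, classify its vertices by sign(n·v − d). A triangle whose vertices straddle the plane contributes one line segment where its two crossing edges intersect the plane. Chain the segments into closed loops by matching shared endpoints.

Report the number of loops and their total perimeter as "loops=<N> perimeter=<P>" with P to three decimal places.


loops=2 perimeter=6.702

Straddling triangles (20 of 60):
  (v10,v15,v11) [+-+] → (-1.2045, 1.70694, 0)–(-1.2045, 1.31581, 0.310703)  len=0.4995
  (v11,v15,v16) [+--] → (-1.2045, 1.31581, 0.310703)–(-1.2045, 1.21614, 0.3899)  len=0.1273
  (v11,v16,v12) [+-+] → (-1.2045, 1.21614, 0.3899)–(-1.2045, 0.744837, 0.301479)  len=0.4795
  (v12,v16,v17) [+--] → (-1.2045, 0.744837, 0.301479)–(-1.2045, 0.422315, 0.241)  len=0.3281
  (v12,v17,v13) [+-+] → (-1.2045, 0.422315, 0.241)–(-1.2045, 0.422315, 0.0787136)  len=0.1623
  (v13,v17,v18) [+--] → (-1.2045, 0.422315, 0.0787136)–(-1.2045, 0.422315, -0.241)  len=0.3197
  (v13,v18,v14) [+-+] → (-1.2045, 0.422315, -0.241)–(-1.2045, 0.813258, -0.314337)  len=0.3978
  (v14,v18,v19) [+--] → (-1.2045, 0.813258, -0.314337)–(-1.2045, 1.21614, -0.3899)  len=0.4099
  (v14,v19,v10) [+-+] → (-1.2045, 1.21614, -0.3899)–(-1.2045, 1.64074, -0.0525983)  len=0.5423
  (v10,v19,v15) [+--] → (-1.2045, 1.64074, -0.0525983)–(-1.2045, 1.70694, 0)  len=0.0845
  (v15,v20,v16) [-+-] → (-1.2045, -1.70694, 0)–(-1.2045, -1.64074, 0.0525983)  len=0.0845
  (v16,v20,v21) [-++] → (-1.2045, -1.64074, 0.0525983)–(-1.2045, -1.21614, 0.3899)  len=0.5423
  (v16,v21,v17) [-+-] → (-1.2045, -1.21614, 0.3899)–(-1.2045, -0.813258, 0.314337)  len=0.4099
  (v17,v21,v22) [-++] → (-1.2045, -0.813258, 0.314337)–(-1.2045, -0.422315, 0.241)  len=0.3978
  (v17,v22,v18) [-+-] → (-1.2045, -0.422315, 0.241)–(-1.2045, -0.422315, -0.0787136)  len=0.3197
  (v18,v22,v23) [-++] → (-1.2045, -0.422315, -0.0787136)–(-1.2045, -0.422315, -0.241)  len=0.1623
  (v18,v23,v19) [-+-] → (-1.2045, -0.422315, -0.241)–(-1.2045, -0.744837, -0.301479)  len=0.3281
  (v19,v23,v24) [-++] → (-1.2045, -0.744837, -0.301479)–(-1.2045, -1.21614, -0.3899)  len=0.4795
  (v19,v24,v15) [-+-] → (-1.2045, -1.21614, -0.3899)–(-1.2045, -1.31581, -0.310703)  len=0.1273
  (v15,v24,v20) [-++] → (-1.2045, -1.31581, -0.310703)–(-1.2045, -1.70694, 0)  len=0.4995

Chained into 2 loop(s):
  loop 1: 10 segments, perimeter = 3.3510
  loop 2: 10 segments, perimeter = 3.3510
Total perimeter = 6.702


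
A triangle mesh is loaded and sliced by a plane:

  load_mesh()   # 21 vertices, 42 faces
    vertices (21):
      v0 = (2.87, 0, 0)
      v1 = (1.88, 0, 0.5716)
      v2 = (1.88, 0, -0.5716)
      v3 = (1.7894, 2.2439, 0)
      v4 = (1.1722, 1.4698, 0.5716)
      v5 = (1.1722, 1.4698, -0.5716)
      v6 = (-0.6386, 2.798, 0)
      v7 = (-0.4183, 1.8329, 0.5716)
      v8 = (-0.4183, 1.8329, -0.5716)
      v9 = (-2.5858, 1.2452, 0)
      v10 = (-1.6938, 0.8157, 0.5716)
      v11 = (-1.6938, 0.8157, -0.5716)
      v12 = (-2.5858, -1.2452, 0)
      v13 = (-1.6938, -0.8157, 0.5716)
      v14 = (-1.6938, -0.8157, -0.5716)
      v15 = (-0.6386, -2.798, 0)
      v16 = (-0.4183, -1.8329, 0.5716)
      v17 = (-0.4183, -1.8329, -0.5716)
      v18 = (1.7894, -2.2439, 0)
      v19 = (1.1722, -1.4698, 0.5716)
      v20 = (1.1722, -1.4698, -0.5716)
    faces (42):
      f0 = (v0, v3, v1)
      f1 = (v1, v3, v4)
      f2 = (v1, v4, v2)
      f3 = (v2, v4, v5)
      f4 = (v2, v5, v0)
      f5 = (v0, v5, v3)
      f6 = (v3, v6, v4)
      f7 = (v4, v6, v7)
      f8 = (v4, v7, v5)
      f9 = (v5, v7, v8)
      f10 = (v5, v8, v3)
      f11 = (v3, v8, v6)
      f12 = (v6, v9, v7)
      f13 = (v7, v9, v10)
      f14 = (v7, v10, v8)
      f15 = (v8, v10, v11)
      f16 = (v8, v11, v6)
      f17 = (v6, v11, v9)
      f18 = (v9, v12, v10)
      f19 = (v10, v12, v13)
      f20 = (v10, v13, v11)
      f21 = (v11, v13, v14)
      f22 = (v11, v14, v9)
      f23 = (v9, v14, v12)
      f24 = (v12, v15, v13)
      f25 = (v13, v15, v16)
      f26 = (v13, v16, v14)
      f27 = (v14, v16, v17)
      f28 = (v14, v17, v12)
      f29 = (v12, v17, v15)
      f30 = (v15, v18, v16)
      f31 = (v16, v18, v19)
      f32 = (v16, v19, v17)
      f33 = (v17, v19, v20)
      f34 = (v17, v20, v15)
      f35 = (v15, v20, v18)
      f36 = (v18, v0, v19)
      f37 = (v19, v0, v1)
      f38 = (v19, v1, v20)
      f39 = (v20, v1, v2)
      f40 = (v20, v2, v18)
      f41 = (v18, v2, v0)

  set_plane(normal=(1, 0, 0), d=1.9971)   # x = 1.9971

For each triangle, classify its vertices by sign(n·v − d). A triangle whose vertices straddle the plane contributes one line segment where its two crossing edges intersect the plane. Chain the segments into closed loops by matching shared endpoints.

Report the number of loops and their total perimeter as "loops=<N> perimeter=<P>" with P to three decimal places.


Straddling triangles (6 of 42):
  (v0,v3,v1) [+--] → (1.9971, 1.8126, 0)–(1.9971, 0, 0.50399)  len=1.8814
  (v2,v5,v0) [--+] → (1.9971, 0.755677, -0.29388)–(1.9971, 0, -0.50399)  len=0.7843
  (v0,v5,v3) [+--] → (1.9971, 0.755677, -0.29388)–(1.9971, 1.8126, 0)  len=1.0970
  (v18,v0,v19) [-+-] → (1.9971, -1.8126, 0)–(1.9971, -0.755677, 0.29388)  len=1.0970
  (v19,v0,v1) [-+-] → (1.9971, -0.755677, 0.29388)–(1.9971, 0, 0.50399)  len=0.7843
  (v18,v2,v0) [--+] → (1.9971, 0, -0.50399)–(1.9971, -1.8126, 0)  len=1.8814

Chained into 1 loop(s):
  loop 1: 6 segments, perimeter = 7.5255
Total perimeter = 7.525

loops=1 perimeter=7.525


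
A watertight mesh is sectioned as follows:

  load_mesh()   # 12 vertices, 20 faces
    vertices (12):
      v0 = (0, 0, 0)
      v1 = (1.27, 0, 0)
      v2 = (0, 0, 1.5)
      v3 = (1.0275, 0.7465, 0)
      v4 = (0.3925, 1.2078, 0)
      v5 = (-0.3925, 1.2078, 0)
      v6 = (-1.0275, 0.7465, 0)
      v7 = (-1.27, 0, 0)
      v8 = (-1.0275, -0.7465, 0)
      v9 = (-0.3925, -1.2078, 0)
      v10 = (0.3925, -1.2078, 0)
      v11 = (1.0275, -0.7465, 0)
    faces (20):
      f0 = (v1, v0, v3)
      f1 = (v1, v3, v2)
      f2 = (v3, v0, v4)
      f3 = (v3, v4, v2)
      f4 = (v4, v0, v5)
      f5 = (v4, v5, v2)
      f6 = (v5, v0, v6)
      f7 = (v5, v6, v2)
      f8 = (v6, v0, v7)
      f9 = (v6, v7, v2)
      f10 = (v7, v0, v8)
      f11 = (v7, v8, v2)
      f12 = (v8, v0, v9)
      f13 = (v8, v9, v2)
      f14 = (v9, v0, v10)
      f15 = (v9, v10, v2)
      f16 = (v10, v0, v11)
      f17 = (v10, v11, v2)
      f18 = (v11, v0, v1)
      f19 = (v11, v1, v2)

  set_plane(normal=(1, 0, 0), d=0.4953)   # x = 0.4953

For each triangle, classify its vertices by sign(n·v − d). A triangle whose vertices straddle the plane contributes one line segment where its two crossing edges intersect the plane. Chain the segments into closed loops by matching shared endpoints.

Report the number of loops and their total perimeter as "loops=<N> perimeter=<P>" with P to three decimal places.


Straddling triangles (8 of 20):
  (v1,v0,v3) [+-+] → (0.4953, 0, 0)–(0.4953, 0.359846, 0)  len=0.3598
  (v1,v3,v2) [++-] → (0.4953, 0.359846, 0.776934)–(0.4953, 0, 0.915)  len=0.3854
  (v3,v0,v4) [+--] → (0.4953, 0.359846, 0)–(0.4953, 1.13312, 0)  len=0.7733
  (v3,v4,v2) [+--] → (0.4953, 1.13312, 0)–(0.4953, 0.359846, 0.776934)  len=1.0962
  (v10,v0,v11) [--+] → (0.4953, -0.359846, 0)–(0.4953, -1.13312, 0)  len=0.7733
  (v10,v11,v2) [-+-] → (0.4953, -1.13312, 0)–(0.4953, -0.359846, 0.776934)  len=1.0962
  (v11,v0,v1) [+-+] → (0.4953, -0.359846, 0)–(0.4953, 0, 0)  len=0.3598
  (v11,v1,v2) [++-] → (0.4953, 0, 0.915)–(0.4953, -0.359846, 0.776934)  len=0.3854

Chained into 1 loop(s):
  loop 1: 8 segments, perimeter = 5.2294
Total perimeter = 5.229

loops=1 perimeter=5.229


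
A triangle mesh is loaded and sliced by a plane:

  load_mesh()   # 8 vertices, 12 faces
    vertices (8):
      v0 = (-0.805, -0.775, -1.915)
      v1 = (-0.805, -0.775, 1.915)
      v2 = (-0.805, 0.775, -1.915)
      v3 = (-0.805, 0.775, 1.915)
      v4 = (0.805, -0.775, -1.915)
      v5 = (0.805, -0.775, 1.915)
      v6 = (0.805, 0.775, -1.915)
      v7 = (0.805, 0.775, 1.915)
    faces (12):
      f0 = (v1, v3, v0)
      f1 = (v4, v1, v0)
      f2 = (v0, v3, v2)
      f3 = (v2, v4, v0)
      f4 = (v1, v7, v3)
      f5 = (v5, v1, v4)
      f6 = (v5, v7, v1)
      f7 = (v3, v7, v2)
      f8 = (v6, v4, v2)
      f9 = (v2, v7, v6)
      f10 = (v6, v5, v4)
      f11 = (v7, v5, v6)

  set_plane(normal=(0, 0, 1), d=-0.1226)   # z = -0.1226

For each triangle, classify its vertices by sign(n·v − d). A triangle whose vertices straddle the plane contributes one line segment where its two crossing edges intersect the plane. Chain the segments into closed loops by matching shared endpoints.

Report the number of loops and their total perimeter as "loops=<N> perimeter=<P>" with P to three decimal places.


Straddling triangles (8 of 12):
  (v1,v3,v0) [++-] → (-0.805, -0.0496162, -0.1226)–(-0.805, -0.775, -0.1226)  len=0.7254
  (v4,v1,v0) [-+-] → (0.0515368, -0.775, -0.1226)–(-0.805, -0.775, -0.1226)  len=0.8565
  (v0,v3,v2) [-+-] → (-0.805, -0.0496162, -0.1226)–(-0.805, 0.775, -0.1226)  len=0.8246
  (v5,v1,v4) [++-] → (0.0515368, -0.775, -0.1226)–(0.805, -0.775, -0.1226)  len=0.7535
  (v3,v7,v2) [++-] → (-0.0515368, 0.775, -0.1226)–(-0.805, 0.775, -0.1226)  len=0.7535
  (v2,v7,v6) [-+-] → (-0.0515368, 0.775, -0.1226)–(0.805, 0.775, -0.1226)  len=0.8565
  (v6,v5,v4) [-+-] → (0.805, 0.0496162, -0.1226)–(0.805, -0.775, -0.1226)  len=0.8246
  (v7,v5,v6) [++-] → (0.805, 0.0496162, -0.1226)–(0.805, 0.775, -0.1226)  len=0.7254

Chained into 1 loop(s):
  loop 1: 8 segments, perimeter = 6.3200
Total perimeter = 6.320

loops=1 perimeter=6.320


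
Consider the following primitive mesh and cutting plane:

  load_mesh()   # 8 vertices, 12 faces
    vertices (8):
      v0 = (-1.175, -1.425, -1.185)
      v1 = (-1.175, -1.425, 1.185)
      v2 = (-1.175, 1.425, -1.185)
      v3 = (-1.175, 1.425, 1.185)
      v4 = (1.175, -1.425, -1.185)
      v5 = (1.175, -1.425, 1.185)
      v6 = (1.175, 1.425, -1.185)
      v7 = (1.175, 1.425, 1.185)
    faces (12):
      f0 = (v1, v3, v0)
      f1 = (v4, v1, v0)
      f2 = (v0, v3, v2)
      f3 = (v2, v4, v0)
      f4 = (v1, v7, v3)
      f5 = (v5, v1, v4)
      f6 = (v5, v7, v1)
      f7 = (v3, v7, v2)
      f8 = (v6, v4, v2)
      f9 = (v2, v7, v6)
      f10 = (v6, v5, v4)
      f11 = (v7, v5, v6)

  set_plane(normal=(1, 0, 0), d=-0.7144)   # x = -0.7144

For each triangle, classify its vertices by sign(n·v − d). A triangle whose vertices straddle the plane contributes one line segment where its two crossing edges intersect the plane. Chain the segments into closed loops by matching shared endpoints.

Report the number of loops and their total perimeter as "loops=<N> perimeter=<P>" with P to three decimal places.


Straddling triangles (8 of 12):
  (v4,v1,v0) [+--] → (-0.7144, -1.425, 0.72048)–(-0.7144, -1.425, -1.185)  len=1.9055
  (v2,v4,v0) [-+-] → (-0.7144, 0.8664, -1.185)–(-0.7144, -1.425, -1.185)  len=2.2914
  (v1,v7,v3) [-+-] → (-0.7144, -0.8664, 1.185)–(-0.7144, 1.425, 1.185)  len=2.2914
  (v5,v1,v4) [+-+] → (-0.7144, -1.425, 1.185)–(-0.7144, -1.425, 0.72048)  len=0.4645
  (v5,v7,v1) [++-] → (-0.7144, -0.8664, 1.185)–(-0.7144, -1.425, 1.185)  len=0.5586
  (v3,v7,v2) [-+-] → (-0.7144, 1.425, 1.185)–(-0.7144, 1.425, -0.72048)  len=1.9055
  (v6,v4,v2) [++-] → (-0.7144, 0.8664, -1.185)–(-0.7144, 1.425, -1.185)  len=0.5586
  (v2,v7,v6) [-++] → (-0.7144, 1.425, -0.72048)–(-0.7144, 1.425, -1.185)  len=0.4645

Chained into 1 loop(s):
  loop 1: 8 segments, perimeter = 10.4400
Total perimeter = 10.440

loops=1 perimeter=10.440


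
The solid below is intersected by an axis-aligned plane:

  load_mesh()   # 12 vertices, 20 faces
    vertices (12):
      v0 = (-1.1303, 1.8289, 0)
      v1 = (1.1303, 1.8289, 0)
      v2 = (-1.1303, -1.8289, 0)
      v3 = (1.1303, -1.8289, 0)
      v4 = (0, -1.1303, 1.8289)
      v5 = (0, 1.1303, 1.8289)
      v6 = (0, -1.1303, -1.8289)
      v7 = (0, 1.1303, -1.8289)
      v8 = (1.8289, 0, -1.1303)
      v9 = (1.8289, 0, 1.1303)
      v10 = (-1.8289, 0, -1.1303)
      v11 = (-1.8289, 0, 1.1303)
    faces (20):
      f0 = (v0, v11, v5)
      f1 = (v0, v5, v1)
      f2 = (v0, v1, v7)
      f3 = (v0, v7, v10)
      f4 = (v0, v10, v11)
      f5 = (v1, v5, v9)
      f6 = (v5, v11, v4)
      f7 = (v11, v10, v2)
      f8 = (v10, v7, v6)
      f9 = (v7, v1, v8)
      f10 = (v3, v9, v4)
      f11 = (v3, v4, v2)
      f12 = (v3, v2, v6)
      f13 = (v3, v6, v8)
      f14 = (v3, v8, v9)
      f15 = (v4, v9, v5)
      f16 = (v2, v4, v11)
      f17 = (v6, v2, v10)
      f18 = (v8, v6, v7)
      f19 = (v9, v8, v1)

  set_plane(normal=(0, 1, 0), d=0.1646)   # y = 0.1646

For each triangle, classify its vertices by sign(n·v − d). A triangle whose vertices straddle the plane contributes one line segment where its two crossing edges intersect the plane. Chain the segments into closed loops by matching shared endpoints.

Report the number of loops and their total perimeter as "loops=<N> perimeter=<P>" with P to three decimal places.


Straddling triangles (10 of 20):
  (v0,v11,v5) [+-+] → (-1.76603, 0.1646, 1.02857)–(-1.56257, 0.1646, 1.23203)  len=0.2877
  (v0,v7,v10) [++-] → (-1.56257, 0.1646, -1.23203)–(-1.76603, 0.1646, -1.02857)  len=0.2877
  (v0,v10,v11) [+--] → (-1.76603, 0.1646, -1.02857)–(-1.76603, 0.1646, 1.02857)  len=2.0571
  (v1,v5,v9) [++-] → (1.56257, 0.1646, 1.23203)–(1.76603, 0.1646, 1.02857)  len=0.2877
  (v5,v11,v4) [+--] → (-1.56257, 0.1646, 1.23203)–(0, 0.1646, 1.8289)  len=1.6727
  (v10,v7,v6) [-+-] → (-1.56257, 0.1646, -1.23203)–(0, 0.1646, -1.8289)  len=1.6727
  (v7,v1,v8) [++-] → (1.76603, 0.1646, -1.02857)–(1.56257, 0.1646, -1.23203)  len=0.2877
  (v4,v9,v5) [--+] → (1.56257, 0.1646, 1.23203)–(0, 0.1646, 1.8289)  len=1.6727
  (v8,v6,v7) [--+] → (0, 0.1646, -1.8289)–(1.56257, 0.1646, -1.23203)  len=1.6727
  (v9,v8,v1) [--+] → (1.76603, 0.1646, -1.02857)–(1.76603, 0.1646, 1.02857)  len=2.0571

Chained into 1 loop(s):
  loop 1: 10 segments, perimeter = 11.9560
Total perimeter = 11.956

loops=1 perimeter=11.956


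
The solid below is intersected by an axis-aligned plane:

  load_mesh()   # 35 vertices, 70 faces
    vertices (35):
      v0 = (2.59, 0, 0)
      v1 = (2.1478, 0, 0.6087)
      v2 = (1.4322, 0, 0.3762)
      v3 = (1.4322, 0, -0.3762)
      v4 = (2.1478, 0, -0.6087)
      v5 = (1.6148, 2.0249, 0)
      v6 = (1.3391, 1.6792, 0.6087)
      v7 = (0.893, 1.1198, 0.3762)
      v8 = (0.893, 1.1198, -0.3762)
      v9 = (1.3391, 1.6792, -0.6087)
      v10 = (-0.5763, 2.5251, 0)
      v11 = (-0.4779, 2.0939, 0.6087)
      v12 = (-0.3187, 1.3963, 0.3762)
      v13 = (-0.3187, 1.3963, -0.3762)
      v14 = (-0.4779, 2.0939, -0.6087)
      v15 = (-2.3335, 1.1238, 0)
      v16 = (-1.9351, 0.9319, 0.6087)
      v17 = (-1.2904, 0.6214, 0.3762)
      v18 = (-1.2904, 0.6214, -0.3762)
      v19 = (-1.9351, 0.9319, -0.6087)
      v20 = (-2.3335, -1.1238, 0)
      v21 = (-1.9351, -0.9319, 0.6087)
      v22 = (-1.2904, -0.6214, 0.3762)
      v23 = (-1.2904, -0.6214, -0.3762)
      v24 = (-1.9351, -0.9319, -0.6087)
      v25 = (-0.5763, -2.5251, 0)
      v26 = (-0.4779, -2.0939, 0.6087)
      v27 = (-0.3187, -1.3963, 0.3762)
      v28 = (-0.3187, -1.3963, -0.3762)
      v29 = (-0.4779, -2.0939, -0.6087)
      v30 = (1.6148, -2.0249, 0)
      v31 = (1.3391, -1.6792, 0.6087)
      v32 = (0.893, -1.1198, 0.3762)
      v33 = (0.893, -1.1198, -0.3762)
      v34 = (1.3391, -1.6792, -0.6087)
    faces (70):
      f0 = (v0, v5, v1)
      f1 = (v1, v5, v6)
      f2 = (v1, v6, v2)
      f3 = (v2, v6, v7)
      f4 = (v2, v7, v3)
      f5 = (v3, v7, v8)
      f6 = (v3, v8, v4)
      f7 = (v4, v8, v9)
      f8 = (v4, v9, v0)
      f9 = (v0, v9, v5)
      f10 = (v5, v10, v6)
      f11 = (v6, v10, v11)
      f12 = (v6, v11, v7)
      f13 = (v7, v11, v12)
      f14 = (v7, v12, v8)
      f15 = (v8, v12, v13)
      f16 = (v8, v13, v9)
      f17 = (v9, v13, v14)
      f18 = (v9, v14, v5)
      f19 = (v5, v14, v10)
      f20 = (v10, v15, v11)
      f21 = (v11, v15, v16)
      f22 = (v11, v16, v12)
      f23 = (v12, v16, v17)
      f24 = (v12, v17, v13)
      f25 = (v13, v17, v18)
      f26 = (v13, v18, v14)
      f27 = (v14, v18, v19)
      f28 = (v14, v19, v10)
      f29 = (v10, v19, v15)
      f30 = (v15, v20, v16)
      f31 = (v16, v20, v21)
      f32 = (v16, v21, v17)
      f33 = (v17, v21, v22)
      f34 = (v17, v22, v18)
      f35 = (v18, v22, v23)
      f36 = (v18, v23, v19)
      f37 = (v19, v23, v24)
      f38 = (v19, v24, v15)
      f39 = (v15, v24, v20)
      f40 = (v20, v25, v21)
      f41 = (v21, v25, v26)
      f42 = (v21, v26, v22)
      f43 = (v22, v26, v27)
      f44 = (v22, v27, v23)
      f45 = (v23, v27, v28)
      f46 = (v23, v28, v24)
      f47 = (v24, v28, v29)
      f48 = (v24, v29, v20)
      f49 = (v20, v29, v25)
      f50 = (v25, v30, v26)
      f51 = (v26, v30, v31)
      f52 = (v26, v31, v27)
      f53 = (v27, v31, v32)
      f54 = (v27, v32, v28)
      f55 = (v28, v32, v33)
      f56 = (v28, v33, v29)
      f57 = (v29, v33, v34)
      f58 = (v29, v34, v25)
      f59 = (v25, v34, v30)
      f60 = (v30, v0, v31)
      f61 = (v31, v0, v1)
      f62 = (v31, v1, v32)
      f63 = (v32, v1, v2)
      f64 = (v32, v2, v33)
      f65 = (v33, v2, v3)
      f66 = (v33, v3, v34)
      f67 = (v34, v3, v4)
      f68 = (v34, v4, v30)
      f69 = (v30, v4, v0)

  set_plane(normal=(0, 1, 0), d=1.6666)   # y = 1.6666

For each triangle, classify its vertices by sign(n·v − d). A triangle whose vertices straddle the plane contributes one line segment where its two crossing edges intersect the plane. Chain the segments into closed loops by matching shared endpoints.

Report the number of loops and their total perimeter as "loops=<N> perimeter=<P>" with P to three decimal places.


Straddling triangles (18 of 70):
  (v0,v5,v1) [-+-] → (1.78736, 1.6666, 0)–(1.70911, 1.6666, 0.107708)  len=0.1331
  (v1,v5,v6) [-++] → (1.70911, 1.6666, 0.107708)–(1.34517, 1.6666, 0.6087)  len=0.6192
  (v1,v6,v2) [-+-] → (1.34517, 1.6666, 0.6087)–(1.3398, 1.6666, 0.606955)  len=0.0056
  (v2,v6,v7) [-+-] → (1.3398, 1.6666, 0.606955)–(1.32905, 1.6666, 0.603463)  len=0.0113
  (v4,v8,v9) [--+] → (1.32905, 1.6666, -0.603463)–(1.34517, 1.6666, -0.6087)  len=0.0169
  (v4,v9,v0) [-+-] → (1.34517, 1.6666, -0.6087)–(1.34849, 1.6666, -0.604133)  len=0.0056
  (v0,v9,v5) [-++] → (1.34849, 1.6666, -0.604133)–(1.78736, 1.6666, 0)  len=0.7467
  (v6,v11,v7) [++-] → (0.123461, 1.6666, 0.506711)–(1.32905, 1.6666, 0.603463)  len=1.2095
  (v7,v11,v12) [-+-] → (0.123461, 1.6666, 0.506711)–(-0.380385, 1.6666, 0.466287)  len=0.5055
  (v8,v13,v9) [--+] → (1.26526, 1.6666, -0.598345)–(1.32905, 1.6666, -0.603463)  len=0.0640
  (v9,v13,v14) [+-+] → (1.26526, 1.6666, -0.598345)–(-0.380385, 1.6666, -0.466287)  len=1.6509
  (v10,v15,v11) [+-+] → (-1.65284, 1.6666, 0)–(-1.29524, 1.6666, 0.340586)  len=0.4938
  (v11,v15,v16) [+--] → (-1.29524, 1.6666, 0.340586)–(-1.01375, 1.6666, 0.6087)  len=0.3887
  (v11,v16,v12) [+--] → (-1.01375, 1.6666, 0.6087)–(-0.380385, 1.6666, 0.466287)  len=0.6492
  (v13,v18,v14) [--+] → (-0.713677, 1.6666, -0.541232)–(-0.380385, 1.6666, -0.466287)  len=0.3416
  (v14,v18,v19) [+--] → (-0.713677, 1.6666, -0.541232)–(-1.01375, 1.6666, -0.6087)  len=0.3076
  (v14,v19,v10) [+-+] → (-1.01375, 1.6666, -0.6087)–(-1.30849, 1.6666, -0.328)  len=0.4070
  (v10,v19,v15) [+--] → (-1.30849, 1.6666, -0.328)–(-1.65284, 1.6666, 0)  len=0.4756

Chained into 1 loop(s):
  loop 1: 18 segments, perimeter = 8.0320
Total perimeter = 8.032

loops=1 perimeter=8.032


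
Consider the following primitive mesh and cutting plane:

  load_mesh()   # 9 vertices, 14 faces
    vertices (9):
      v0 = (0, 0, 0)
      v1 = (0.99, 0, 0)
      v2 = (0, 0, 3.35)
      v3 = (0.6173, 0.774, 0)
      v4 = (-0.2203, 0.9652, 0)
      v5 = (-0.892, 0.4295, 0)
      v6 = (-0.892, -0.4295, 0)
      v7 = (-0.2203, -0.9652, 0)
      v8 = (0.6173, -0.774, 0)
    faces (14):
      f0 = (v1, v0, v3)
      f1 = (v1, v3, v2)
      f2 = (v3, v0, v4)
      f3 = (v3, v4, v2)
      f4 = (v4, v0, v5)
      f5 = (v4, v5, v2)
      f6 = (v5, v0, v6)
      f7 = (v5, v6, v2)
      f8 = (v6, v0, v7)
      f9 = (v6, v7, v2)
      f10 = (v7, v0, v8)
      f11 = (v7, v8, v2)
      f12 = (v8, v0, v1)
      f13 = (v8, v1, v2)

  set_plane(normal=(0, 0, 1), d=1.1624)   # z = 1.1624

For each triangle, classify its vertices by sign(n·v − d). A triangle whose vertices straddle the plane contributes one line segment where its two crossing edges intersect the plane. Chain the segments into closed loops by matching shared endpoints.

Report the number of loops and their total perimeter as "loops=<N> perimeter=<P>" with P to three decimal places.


loops=1 perimeter=3.927

Straddling triangles (7 of 14):
  (v1,v3,v2) [--+] → (0.403106, 0.505434, 1.1624)–(0.646485, 0, 1.1624)  len=0.5610
  (v3,v4,v2) [--+] → (-0.143859, 0.63029, 1.1624)–(0.403106, 0.505434, 1.1624)  len=0.5610
  (v4,v5,v2) [--+] → (-0.582489, 0.28047, 1.1624)–(-0.143859, 0.63029, 1.1624)  len=0.5610
  (v5,v6,v2) [--+] → (-0.582489, -0.28047, 1.1624)–(-0.582489, 0.28047, 1.1624)  len=0.5609
  (v6,v7,v2) [--+] → (-0.143859, -0.63029, 1.1624)–(-0.582489, -0.28047, 1.1624)  len=0.5610
  (v7,v8,v2) [--+] → (0.403106, -0.505434, 1.1624)–(-0.143859, -0.63029, 1.1624)  len=0.5610
  (v8,v1,v2) [--+] → (0.646485, 0, 1.1624)–(0.403106, -0.505434, 1.1624)  len=0.5610

Chained into 1 loop(s):
  loop 1: 7 segments, perimeter = 3.9271
Total perimeter = 3.927


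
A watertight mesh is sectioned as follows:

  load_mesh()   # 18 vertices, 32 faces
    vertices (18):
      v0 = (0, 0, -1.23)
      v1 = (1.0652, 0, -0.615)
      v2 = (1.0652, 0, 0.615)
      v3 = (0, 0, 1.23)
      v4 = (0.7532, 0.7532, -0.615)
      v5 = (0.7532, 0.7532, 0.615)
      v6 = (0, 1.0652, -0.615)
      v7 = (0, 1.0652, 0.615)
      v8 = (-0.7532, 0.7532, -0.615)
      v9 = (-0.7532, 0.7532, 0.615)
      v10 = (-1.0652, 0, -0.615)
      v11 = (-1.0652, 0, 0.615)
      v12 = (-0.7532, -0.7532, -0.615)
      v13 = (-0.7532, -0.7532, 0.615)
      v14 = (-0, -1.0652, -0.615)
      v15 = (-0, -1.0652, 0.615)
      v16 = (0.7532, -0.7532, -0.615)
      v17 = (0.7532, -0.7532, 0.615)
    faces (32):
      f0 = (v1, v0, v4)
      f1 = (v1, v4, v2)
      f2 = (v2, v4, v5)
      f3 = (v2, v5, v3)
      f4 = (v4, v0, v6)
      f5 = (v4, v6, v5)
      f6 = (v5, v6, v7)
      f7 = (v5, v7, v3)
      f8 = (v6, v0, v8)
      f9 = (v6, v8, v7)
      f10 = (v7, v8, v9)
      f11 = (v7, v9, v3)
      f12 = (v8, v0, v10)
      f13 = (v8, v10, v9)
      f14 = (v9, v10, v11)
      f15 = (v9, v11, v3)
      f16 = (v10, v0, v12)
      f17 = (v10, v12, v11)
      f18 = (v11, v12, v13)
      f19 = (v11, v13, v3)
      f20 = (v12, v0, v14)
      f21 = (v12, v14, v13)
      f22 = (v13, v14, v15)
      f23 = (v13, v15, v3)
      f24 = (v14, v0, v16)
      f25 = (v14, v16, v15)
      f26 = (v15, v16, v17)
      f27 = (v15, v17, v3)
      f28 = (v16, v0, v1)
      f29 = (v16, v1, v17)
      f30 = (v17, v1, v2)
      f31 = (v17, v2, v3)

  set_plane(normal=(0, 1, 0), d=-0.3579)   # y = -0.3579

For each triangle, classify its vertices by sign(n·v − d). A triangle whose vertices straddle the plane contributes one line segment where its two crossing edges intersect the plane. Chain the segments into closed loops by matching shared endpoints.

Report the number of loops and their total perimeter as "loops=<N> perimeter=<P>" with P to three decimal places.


Straddling triangles (12 of 32):
  (v10,v0,v12) [++-] → (-0.3579, -0.3579, -0.937769)–(-0.916946, -0.3579, -0.615)  len=0.6455
  (v10,v12,v11) [+-+] → (-0.916946, -0.3579, -0.615)–(-0.916946, -0.3579, 0.0305377)  len=0.6455
  (v11,v12,v13) [+--] → (-0.916946, -0.3579, 0.0305377)–(-0.916946, -0.3579, 0.615)  len=0.5845
  (v11,v13,v3) [+-+] → (-0.916946, -0.3579, 0.615)–(-0.3579, -0.3579, 0.937769)  len=0.6455
  (v12,v0,v14) [-+-] → (-0.3579, -0.3579, -0.937769)–(0, -0.3579, -1.02336)  len=0.3680
  (v13,v15,v3) [--+] → (0, -0.3579, 1.02336)–(-0.3579, -0.3579, 0.937769)  len=0.3680
  (v14,v0,v16) [-+-] → (0, -0.3579, -1.02336)–(0.3579, -0.3579, -0.937769)  len=0.3680
  (v15,v17,v3) [--+] → (0.3579, -0.3579, 0.937769)–(0, -0.3579, 1.02336)  len=0.3680
  (v16,v0,v1) [-++] → (0.3579, -0.3579, -0.937769)–(0.916946, -0.3579, -0.615)  len=0.6455
  (v16,v1,v17) [-+-] → (0.916946, -0.3579, -0.615)–(0.916946, -0.3579, -0.0305377)  len=0.5845
  (v17,v1,v2) [-++] → (0.916946, -0.3579, -0.0305377)–(0.916946, -0.3579, 0.615)  len=0.6455
  (v17,v2,v3) [-++] → (0.916946, -0.3579, 0.615)–(0.3579, -0.3579, 0.937769)  len=0.6455

Chained into 1 loop(s):
  loop 1: 12 segments, perimeter = 6.5141
Total perimeter = 6.514

loops=1 perimeter=6.514


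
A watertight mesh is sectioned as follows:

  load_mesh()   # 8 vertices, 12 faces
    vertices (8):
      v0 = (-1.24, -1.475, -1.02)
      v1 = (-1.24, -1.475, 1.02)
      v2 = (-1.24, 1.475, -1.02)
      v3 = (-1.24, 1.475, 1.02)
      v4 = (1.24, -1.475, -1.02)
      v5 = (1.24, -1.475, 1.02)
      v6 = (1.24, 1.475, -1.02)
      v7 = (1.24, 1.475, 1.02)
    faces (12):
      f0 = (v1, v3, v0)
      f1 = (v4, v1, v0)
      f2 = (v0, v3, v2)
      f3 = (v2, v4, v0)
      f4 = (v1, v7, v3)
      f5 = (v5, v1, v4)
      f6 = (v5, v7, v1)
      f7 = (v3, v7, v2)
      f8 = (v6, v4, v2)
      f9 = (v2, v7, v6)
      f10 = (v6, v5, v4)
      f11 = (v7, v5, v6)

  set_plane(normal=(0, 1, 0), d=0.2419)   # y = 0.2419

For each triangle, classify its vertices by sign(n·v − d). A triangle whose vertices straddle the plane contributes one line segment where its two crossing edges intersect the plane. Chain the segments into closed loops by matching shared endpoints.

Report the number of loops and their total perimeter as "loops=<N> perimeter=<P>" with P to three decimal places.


Straddling triangles (8 of 12):
  (v1,v3,v0) [-+-] → (-1.24, 0.2419, 1.02)–(-1.24, 0.2419, 0.16728)  len=0.8527
  (v0,v3,v2) [-++] → (-1.24, 0.2419, 0.16728)–(-1.24, 0.2419, -1.02)  len=1.1873
  (v2,v4,v0) [+--] → (-0.20336, 0.2419, -1.02)–(-1.24, 0.2419, -1.02)  len=1.0366
  (v1,v7,v3) [-++] → (0.20336, 0.2419, 1.02)–(-1.24, 0.2419, 1.02)  len=1.4434
  (v5,v7,v1) [-+-] → (1.24, 0.2419, 1.02)–(0.20336, 0.2419, 1.02)  len=1.0366
  (v6,v4,v2) [+-+] → (1.24, 0.2419, -1.02)–(-0.20336, 0.2419, -1.02)  len=1.4434
  (v6,v5,v4) [+--] → (1.24, 0.2419, -0.16728)–(1.24, 0.2419, -1.02)  len=0.8527
  (v7,v5,v6) [+-+] → (1.24, 0.2419, 1.02)–(1.24, 0.2419, -0.16728)  len=1.1873

Chained into 1 loop(s):
  loop 1: 8 segments, perimeter = 9.0400
Total perimeter = 9.040

loops=1 perimeter=9.040


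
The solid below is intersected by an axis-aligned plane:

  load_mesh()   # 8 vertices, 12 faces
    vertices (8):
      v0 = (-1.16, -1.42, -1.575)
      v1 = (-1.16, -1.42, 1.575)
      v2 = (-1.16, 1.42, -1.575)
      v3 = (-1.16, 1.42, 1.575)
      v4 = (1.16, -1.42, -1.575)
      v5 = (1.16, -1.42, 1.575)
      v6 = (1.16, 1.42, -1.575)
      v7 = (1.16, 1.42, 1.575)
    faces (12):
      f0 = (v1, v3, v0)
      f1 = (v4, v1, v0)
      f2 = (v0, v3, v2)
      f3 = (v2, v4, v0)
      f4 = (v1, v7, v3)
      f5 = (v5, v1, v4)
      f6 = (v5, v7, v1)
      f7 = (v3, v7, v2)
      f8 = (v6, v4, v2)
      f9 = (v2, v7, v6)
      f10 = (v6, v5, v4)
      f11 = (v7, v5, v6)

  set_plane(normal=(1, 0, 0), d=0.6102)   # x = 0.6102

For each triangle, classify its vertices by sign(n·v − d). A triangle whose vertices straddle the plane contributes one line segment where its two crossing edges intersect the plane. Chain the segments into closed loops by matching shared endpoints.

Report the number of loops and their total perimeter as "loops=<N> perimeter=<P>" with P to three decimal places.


loops=1 perimeter=11.980

Straddling triangles (8 of 12):
  (v4,v1,v0) [+--] → (0.6102, -1.42, -0.828504)–(0.6102, -1.42, -1.575)  len=0.7465
  (v2,v4,v0) [-+-] → (0.6102, -0.746969, -1.575)–(0.6102, -1.42, -1.575)  len=0.6730
  (v1,v7,v3) [-+-] → (0.6102, 0.746969, 1.575)–(0.6102, 1.42, 1.575)  len=0.6730
  (v5,v1,v4) [+-+] → (0.6102, -1.42, 1.575)–(0.6102, -1.42, -0.828504)  len=2.4035
  (v5,v7,v1) [++-] → (0.6102, 0.746969, 1.575)–(0.6102, -1.42, 1.575)  len=2.1670
  (v3,v7,v2) [-+-] → (0.6102, 1.42, 1.575)–(0.6102, 1.42, 0.828504)  len=0.7465
  (v6,v4,v2) [++-] → (0.6102, -0.746969, -1.575)–(0.6102, 1.42, -1.575)  len=2.1670
  (v2,v7,v6) [-++] → (0.6102, 1.42, 0.828504)–(0.6102, 1.42, -1.575)  len=2.4035

Chained into 1 loop(s):
  loop 1: 8 segments, perimeter = 11.9800
Total perimeter = 11.980


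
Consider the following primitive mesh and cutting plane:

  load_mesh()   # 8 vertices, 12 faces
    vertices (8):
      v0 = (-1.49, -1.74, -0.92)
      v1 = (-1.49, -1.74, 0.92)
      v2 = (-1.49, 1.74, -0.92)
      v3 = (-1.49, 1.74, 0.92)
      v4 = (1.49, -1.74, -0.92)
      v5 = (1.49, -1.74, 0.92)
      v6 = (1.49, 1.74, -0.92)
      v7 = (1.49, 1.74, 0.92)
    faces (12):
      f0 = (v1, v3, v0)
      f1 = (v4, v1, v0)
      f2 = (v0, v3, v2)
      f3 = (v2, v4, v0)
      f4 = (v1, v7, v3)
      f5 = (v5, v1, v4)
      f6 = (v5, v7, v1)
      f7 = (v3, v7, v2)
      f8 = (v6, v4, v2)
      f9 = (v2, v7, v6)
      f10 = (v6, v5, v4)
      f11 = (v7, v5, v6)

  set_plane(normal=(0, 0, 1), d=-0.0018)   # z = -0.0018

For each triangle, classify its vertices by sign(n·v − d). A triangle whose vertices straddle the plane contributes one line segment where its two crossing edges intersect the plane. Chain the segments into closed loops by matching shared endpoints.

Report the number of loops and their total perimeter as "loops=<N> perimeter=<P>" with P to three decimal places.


loops=1 perimeter=12.920

Straddling triangles (8 of 12):
  (v1,v3,v0) [++-] → (-1.49, -0.00340435, -0.0018)–(-1.49, -1.74, -0.0018)  len=1.7366
  (v4,v1,v0) [-+-] → (0.00291522, -1.74, -0.0018)–(-1.49, -1.74, -0.0018)  len=1.4929
  (v0,v3,v2) [-+-] → (-1.49, -0.00340435, -0.0018)–(-1.49, 1.74, -0.0018)  len=1.7434
  (v5,v1,v4) [++-] → (0.00291522, -1.74, -0.0018)–(1.49, -1.74, -0.0018)  len=1.4871
  (v3,v7,v2) [++-] → (-0.00291522, 1.74, -0.0018)–(-1.49, 1.74, -0.0018)  len=1.4871
  (v2,v7,v6) [-+-] → (-0.00291522, 1.74, -0.0018)–(1.49, 1.74, -0.0018)  len=1.4929
  (v6,v5,v4) [-+-] → (1.49, 0.00340435, -0.0018)–(1.49, -1.74, -0.0018)  len=1.7434
  (v7,v5,v6) [++-] → (1.49, 0.00340435, -0.0018)–(1.49, 1.74, -0.0018)  len=1.7366

Chained into 1 loop(s):
  loop 1: 8 segments, perimeter = 12.9200
Total perimeter = 12.920


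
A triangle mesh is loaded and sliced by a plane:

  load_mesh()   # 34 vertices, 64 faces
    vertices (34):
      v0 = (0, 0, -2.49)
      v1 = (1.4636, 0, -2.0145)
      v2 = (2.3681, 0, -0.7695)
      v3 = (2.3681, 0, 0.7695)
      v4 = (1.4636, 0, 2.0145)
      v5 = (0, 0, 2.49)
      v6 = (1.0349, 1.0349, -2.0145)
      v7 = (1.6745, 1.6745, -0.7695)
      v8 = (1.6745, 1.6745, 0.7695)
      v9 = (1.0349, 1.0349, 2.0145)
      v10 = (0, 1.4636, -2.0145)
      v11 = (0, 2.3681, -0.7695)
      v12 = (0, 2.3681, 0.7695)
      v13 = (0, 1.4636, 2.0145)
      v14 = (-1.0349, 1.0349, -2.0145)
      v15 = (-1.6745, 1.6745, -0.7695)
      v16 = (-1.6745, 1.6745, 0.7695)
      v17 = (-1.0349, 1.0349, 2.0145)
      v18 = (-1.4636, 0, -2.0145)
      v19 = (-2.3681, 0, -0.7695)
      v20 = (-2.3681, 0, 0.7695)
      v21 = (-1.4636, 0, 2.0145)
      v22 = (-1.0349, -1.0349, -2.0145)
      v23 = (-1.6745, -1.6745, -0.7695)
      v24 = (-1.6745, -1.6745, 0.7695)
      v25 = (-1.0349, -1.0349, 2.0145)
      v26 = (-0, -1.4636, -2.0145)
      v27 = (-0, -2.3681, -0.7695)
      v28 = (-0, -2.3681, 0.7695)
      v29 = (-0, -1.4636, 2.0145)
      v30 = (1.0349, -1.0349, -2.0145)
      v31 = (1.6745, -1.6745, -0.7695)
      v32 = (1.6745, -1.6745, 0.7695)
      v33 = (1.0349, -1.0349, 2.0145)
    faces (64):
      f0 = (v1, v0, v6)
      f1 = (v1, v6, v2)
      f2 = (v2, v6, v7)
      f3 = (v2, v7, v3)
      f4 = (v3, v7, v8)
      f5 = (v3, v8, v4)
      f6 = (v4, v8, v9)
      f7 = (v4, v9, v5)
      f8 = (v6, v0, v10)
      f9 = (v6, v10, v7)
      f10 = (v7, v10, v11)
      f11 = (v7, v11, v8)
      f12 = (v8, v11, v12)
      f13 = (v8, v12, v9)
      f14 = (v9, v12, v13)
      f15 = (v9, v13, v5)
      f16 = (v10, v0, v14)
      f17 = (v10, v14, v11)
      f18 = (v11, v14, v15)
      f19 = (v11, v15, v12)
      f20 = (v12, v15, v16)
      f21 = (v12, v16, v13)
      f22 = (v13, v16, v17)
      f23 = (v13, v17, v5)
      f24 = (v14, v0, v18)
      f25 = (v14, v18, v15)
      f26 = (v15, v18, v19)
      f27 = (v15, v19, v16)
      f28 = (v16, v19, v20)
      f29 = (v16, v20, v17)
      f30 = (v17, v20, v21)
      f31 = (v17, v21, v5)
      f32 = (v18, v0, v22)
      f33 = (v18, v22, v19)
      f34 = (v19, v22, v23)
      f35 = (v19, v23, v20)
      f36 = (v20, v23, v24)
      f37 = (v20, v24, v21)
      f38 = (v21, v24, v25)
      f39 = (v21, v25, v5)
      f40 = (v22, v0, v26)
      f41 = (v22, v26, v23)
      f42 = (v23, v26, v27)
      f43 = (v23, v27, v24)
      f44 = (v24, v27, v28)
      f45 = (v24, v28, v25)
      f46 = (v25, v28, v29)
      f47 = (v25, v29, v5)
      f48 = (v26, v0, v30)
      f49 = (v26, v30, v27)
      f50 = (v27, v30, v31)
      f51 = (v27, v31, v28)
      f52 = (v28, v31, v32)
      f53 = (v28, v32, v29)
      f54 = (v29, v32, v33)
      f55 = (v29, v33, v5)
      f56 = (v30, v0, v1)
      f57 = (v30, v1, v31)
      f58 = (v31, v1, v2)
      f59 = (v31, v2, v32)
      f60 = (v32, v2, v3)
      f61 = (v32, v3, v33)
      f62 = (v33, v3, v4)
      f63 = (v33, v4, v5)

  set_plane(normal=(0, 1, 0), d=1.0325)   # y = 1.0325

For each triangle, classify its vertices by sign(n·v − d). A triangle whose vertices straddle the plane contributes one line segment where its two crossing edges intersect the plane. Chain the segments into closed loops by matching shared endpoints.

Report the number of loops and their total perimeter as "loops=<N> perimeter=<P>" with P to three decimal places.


loops=1 perimeter=13.415

Straddling triangles (20 of 64):
  (v1,v0,v6) [--+] → (1.0325, 1.0325, -2.0156)–(1.03589, 1.0325, -2.0145)  len=0.0036
  (v1,v6,v2) [-+-] → (1.03589, 1.0325, -2.0145)–(1.03799, 1.0325, -2.01161)  len=0.0036
  (v2,v6,v7) [-++] → (1.03799, 1.0325, -2.01161)–(1.94042, 1.0325, -0.7695)  len=1.5353
  (v2,v7,v3) [-+-] → (1.94042, 1.0325, -0.7695)–(1.94042, 1.0325, -0.17945)  len=0.5900
  (v3,v7,v8) [-++] → (1.94042, 1.0325, -0.17945)–(1.94042, 1.0325, 0.7695)  len=0.9490
  (v3,v8,v4) [-+-] → (1.94042, 1.0325, 0.7695)–(1.59364, 1.0325, 1.24683)  len=0.5900
  (v4,v8,v9) [-++] → (1.59364, 1.0325, 1.24683)–(1.03589, 1.0325, 2.0145)  len=0.9489
  (v4,v9,v5) [-+-] → (1.03589, 1.0325, 2.0145)–(1.0325, 1.0325, 2.0156)  len=0.0036
  (v6,v0,v10) [+-+] → (1.0325, 1.0325, -2.0156)–(0, 1.0325, -2.15456)  len=1.0418
  (v9,v13,v5) [++-] → (0, 1.0325, 2.15456)–(1.0325, 1.0325, 2.0156)  len=1.0418
  (v10,v0,v14) [+-+] → (0, 1.0325, -2.15456)–(-1.0325, 1.0325, -2.0156)  len=1.0418
  (v13,v17,v5) [++-] → (-1.0325, 1.0325, 2.0156)–(0, 1.0325, 2.15456)  len=1.0418
  (v14,v0,v18) [+--] → (-1.0325, 1.0325, -2.0156)–(-1.03589, 1.0325, -2.0145)  len=0.0036
  (v14,v18,v15) [+-+] → (-1.03589, 1.0325, -2.0145)–(-1.59364, 1.0325, -1.24683)  len=0.9489
  (v15,v18,v19) [+--] → (-1.59364, 1.0325, -1.24683)–(-1.94042, 1.0325, -0.7695)  len=0.5900
  (v15,v19,v16) [+-+] → (-1.94042, 1.0325, -0.7695)–(-1.94042, 1.0325, 0.17945)  len=0.9490
  (v16,v19,v20) [+--] → (-1.94042, 1.0325, 0.17945)–(-1.94042, 1.0325, 0.7695)  len=0.5900
  (v16,v20,v17) [+-+] → (-1.94042, 1.0325, 0.7695)–(-1.03799, 1.0325, 2.01161)  len=1.5353
  (v17,v20,v21) [+--] → (-1.03799, 1.0325, 2.01161)–(-1.03589, 1.0325, 2.0145)  len=0.0036
  (v17,v21,v5) [+--] → (-1.03589, 1.0325, 2.0145)–(-1.0325, 1.0325, 2.0156)  len=0.0036

Chained into 1 loop(s):
  loop 1: 20 segments, perimeter = 13.4151
Total perimeter = 13.415
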